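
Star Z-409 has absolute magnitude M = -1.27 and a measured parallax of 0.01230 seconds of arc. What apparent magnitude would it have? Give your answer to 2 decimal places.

m = 3.28

d = 1/p = 1/0.01230″ = 81.301 pc.
m − M = 5 log₁₀ d − 5 = 5 log₁₀(81.301) − 5 = 9.5505 − 5 = 4.5505.
m = M + (m − M) = -1.27 + 4.5505 = 3.28.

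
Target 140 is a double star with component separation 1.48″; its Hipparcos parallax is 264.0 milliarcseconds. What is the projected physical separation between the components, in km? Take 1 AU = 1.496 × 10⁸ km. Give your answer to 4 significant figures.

d = 1/p = 1/0.2640″ = 3.7879 pc.
At distance d (pc), an angle of θ arcsec spans θ·d AU: s = 1.48 × 3.7879 = 5.6061 AU.
= 5.6061 × 1.496 × 10⁸ km = 8.3867 × 10^8 km.

8.387 × 10^8 km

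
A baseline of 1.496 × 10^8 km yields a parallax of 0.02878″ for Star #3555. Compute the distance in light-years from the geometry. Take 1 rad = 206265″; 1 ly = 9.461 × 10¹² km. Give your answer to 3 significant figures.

θ = 0.02878″ = 0.02878/206265 = 1.3953 × 10^-7 rad.
d = B/θ = (1.496 × 10^8) / (1.3953 × 10^-7) = 1.0722 × 10^15 km = (1.0722 × 10^15) / (9.461 × 10^12) ly = 113.33 ly.

113 ly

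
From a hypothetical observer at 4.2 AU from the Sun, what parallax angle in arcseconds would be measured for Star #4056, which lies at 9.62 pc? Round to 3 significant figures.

0.437 arcsec

p (arcsec) = B (AU) / d (pc).
p = 4.2 / 9.62 = 0.43659 arcsec.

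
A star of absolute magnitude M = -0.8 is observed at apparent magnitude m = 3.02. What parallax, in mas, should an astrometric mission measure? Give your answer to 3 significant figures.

17.2 mas

m − M = 3.02 − (-0.8) = 3.82.
d = 10^((m−M)/5 + 1) = 10^1.764 = 58.076 pc.
p = 1/d = 1/58.076 = 0.017219 arcsec = 17.219 mas.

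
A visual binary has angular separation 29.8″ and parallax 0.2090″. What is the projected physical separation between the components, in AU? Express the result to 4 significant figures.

d = 1/p = 1/0.2090″ = 4.7847 pc.
At distance d (pc), an angle of θ arcsec spans θ·d AU: s = 29.8 × 4.7847 = 142.58 AU.

142.6 AU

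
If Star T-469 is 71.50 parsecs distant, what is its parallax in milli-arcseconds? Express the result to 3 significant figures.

14.0 mas

p = 1/d = 1/71.5 = 0.013986 arcsec.
= 0.013986 × 1000 = 13.986 mas.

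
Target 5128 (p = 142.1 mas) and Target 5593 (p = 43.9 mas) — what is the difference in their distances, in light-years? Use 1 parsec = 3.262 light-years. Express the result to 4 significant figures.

d_A = 1/0.1421″ = 7.0373 pc; d_B = 1/0.04390″ = 22.779 pc.
|d_B − d_A| = |22.779 − 7.0373| = 15.742 pc = 15.742 × 3.262 ly = 51.35 ly.

51.35 ly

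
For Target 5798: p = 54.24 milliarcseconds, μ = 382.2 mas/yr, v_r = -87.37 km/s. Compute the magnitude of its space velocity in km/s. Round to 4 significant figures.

d = 1/p = 1/0.05424″ = 18.437 pc.
μ = 382.2 mas/yr = 0.3822 ″/yr.
v_t = 4.740 μ d = 4.740 × 0.3822 × 18.437 = 33.401 km/s.
v = √(v_r² + v_t²) = √((-87.37)² + 33.401²) = √8749.14 = 93.537 km/s.

93.54 km/s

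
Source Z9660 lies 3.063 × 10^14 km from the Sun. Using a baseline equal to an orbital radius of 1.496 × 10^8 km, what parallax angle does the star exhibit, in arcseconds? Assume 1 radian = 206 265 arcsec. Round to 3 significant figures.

0.101 arcsec

θ ≈ B/d = (1.496 × 10^8) / (3.063 × 10^14) = 4.8841 × 10^-7 rad.
In arcseconds: 4.8841 × 10^-7 × 206265 = 0.10074″.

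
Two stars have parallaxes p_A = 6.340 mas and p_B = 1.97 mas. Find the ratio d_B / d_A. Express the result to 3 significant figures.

3.22

Since d = 1/p, d_B/d_A = p_A/p_B.
= 6.340 / 1.97 = 3.2183.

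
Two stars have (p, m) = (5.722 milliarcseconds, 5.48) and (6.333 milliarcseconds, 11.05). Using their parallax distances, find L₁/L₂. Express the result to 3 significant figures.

d₁ = 1/p₁ = 1/0.005722″ = 174.76 pc; d₂ = 1/p₂ = 1/0.006333″ = 157.9 pc.
M₁ = m₁ − 5 log₁₀ d₁ + 5 = 5.48 − 11.2122 + 5 = -0.7322.
M₂ = 11.05 − 10.9919 + 5 = 5.0581.
L₁/L₂ = 10^(0.4(M₂ − M₁)) = 10^(0.4 × 5.7903) = 10^2.31612 = 207.07.

L₁/L₂ = 207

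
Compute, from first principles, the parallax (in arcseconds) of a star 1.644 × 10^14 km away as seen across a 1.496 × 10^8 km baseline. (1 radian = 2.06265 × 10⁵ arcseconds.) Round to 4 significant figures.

θ ≈ B/d = (1.496 × 10^8) / (1.644 × 10^14) = 9.0998 × 10^-7 rad.
In arcseconds: 9.0998 × 10^-7 × 206265 = 0.1877″.

0.1877 arcsec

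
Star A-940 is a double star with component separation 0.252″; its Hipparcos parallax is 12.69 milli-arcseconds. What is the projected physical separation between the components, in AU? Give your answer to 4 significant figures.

19.86 AU

d = 1/p = 1/0.01269″ = 78.802 pc.
At distance d (pc), an angle of θ arcsec spans θ·d AU: s = 0.252 × 78.802 = 19.858 AU.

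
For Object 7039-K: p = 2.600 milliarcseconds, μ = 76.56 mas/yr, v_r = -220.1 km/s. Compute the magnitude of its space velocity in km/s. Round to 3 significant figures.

261 km/s

d = 1/p = 1/0.002600″ = 384.62 pc.
μ = 76.56 mas/yr = 0.07656 ″/yr.
v_t = 4.740 μ d = 4.740 × 0.07656 × 384.62 = 139.58 km/s.
v = √(v_r² + v_t²) = √((-220.1)² + 139.58²) = √67926.6 = 260.63 km/s.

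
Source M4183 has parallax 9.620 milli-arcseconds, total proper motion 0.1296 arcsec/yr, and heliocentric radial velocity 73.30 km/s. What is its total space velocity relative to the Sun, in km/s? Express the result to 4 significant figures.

97.21 km/s

d = 1/p = 1/0.009620″ = 103.95 pc.
v_t = 4.740 μ d = 4.740 × 0.1296 × 103.95 = 63.857 km/s.
v = √(v_r² + v_t²) = √(73.30² + 63.857²) = √9450.61 = 97.214 km/s.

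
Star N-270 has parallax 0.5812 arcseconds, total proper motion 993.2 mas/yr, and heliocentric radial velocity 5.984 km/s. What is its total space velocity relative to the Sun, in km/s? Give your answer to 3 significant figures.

d = 1/p = 1/0.5812″ = 1.7206 pc.
μ = 993.2 mas/yr = 0.9932 ″/yr.
v_t = 4.740 μ d = 4.740 × 0.9932 × 1.7206 = 8.1002 km/s.
v = √(v_r² + v_t²) = √(5.984² + 8.1002²) = √101.421 = 10.071 km/s.

10.1 km/s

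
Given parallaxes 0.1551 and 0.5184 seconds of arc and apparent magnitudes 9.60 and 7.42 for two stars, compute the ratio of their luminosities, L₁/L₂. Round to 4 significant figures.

d₁ = 1/p₁ = 1/0.1551″ = 6.4475 pc; d₂ = 1/p₂ = 1/0.5184″ = 1.929 pc.
M₁ = m₁ − 5 log₁₀ d₁ + 5 = 9.60 − 4.0470 + 5 = 10.5530.
M₂ = 7.42 − 1.4267 + 5 = 10.9933.
L₁/L₂ = 10^(0.4(M₂ − M₁)) = 10^(0.4 × 0.4403) = 10^0.17612 = 1.5001.

L₁/L₂ = 1.500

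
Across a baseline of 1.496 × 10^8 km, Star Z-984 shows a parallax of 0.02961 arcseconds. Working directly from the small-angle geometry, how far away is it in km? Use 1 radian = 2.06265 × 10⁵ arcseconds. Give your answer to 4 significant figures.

1.042 × 10^15 km

θ = 0.02961″ = 0.02961/206265 = 1.4355 × 10^-7 rad.
d = B/θ = (1.496 × 10^8) / (1.4355 × 10^-7) = 1.0421 × 10^15 km.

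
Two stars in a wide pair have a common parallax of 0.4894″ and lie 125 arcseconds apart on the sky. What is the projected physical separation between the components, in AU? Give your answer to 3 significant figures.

d = 1/p = 1/0.4894″ = 2.0433 pc.
At distance d (pc), an angle of θ arcsec spans θ·d AU: s = 125 × 2.0433 = 255.41 AU.

255 AU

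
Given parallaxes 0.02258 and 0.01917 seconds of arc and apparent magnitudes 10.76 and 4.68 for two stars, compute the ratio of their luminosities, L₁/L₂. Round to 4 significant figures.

L₁/L₂ = 0.002666

d₁ = 1/p₁ = 1/0.02258″ = 44.287 pc; d₂ = 1/p₂ = 1/0.01917″ = 52.165 pc.
M₁ = m₁ − 5 log₁₀ d₁ + 5 = 10.76 − 8.2314 + 5 = 7.5286.
M₂ = 4.68 − 8.5869 + 5 = 1.0931.
L₁/L₂ = 10^(0.4(M₂ − M₁)) = 10^(0.4 × (-6.4355)) = 10^(-2.57420) = 0.0026656.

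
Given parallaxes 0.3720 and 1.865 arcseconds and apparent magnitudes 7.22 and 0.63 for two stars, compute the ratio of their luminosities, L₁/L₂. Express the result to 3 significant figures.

L₁/L₂ = 0.0581

d₁ = 1/p₁ = 1/0.3720″ = 2.6882 pc; d₂ = 1/p₂ = 1/1.865″ = 0.53619 pc.
M₁ = m₁ − 5 log₁₀ d₁ + 5 = 7.22 − 2.1473 + 5 = 10.0727.
M₂ = 0.63 − (-1.3534) + 5 = 6.9834.
L₁/L₂ = 10^(0.4(M₂ − M₁)) = 10^(0.4 × (-3.0893)) = 10^(-1.23572) = 0.058114.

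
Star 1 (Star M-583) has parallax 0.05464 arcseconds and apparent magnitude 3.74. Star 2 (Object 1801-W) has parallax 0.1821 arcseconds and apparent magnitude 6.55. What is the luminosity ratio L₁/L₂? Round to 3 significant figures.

L₁/L₂ = 148

d₁ = 1/p₁ = 1/0.05464″ = 18.302 pc; d₂ = 1/p₂ = 1/0.1821″ = 5.4915 pc.
M₁ = m₁ − 5 log₁₀ d₁ + 5 = 3.74 − 6.3125 + 5 = 2.4275.
M₂ = 6.55 − 3.6985 + 5 = 7.8515.
L₁/L₂ = 10^(0.4(M₂ − M₁)) = 10^(0.4 × 5.4240) = 10^2.16960 = 147.77.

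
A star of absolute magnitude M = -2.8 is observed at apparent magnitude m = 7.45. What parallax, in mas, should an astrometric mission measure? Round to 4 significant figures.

0.8913 mas

m − M = 7.45 − (-2.8) = 10.25.
d = 10^((m−M)/5 + 1) = 10^3.050 = 1122 pc.
p = 1/d = 1/1122 = 0.00089127 arcsec = 0.89127 mas.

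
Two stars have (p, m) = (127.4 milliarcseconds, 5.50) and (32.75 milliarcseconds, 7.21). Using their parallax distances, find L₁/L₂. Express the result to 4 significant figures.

L₁/L₂ = 0.3192

d₁ = 1/p₁ = 1/0.1274″ = 7.8493 pc; d₂ = 1/p₂ = 1/0.03275″ = 30.534 pc.
M₁ = m₁ − 5 log₁₀ d₁ + 5 = 5.50 − 4.4742 + 5 = 6.0258.
M₂ = 7.21 − 7.4239 + 5 = 4.7861.
L₁/L₂ = 10^(0.4(M₂ − M₁)) = 10^(0.4 × (-1.2397)) = 10^(-0.49588) = 0.31924.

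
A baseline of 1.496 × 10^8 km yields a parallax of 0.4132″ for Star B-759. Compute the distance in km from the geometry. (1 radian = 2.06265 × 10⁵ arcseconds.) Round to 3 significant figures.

θ = 0.4132″ = 0.4132/206265 = 2.0032 × 10^-6 rad.
d = B/θ = (1.496 × 10^8) / (2.0032 × 10^-6) = 7.4681 × 10^13 km.

7.47 × 10^13 km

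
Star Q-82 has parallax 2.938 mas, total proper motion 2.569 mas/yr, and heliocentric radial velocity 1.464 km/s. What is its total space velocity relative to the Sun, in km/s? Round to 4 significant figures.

4.396 km/s

d = 1/p = 1/0.002938″ = 340.37 pc.
μ = 2.569 mas/yr = 0.002569 ″/yr.
v_t = 4.740 μ d = 4.740 × 0.002569 × 340.37 = 4.1447 km/s.
v = √(v_r² + v_t²) = √(1.464² + 4.1447²) = √19.3218 = 4.3957 km/s.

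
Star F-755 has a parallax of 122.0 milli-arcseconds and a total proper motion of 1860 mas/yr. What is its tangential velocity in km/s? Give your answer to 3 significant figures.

d = 1/p = 1/0.1220″ = 8.1967 pc.
μ = 1860 mas/yr = 1.86 ″/yr.
v_t = 4.74 × μ × d = 4.74 × 1.86 × 8.1967 = 72.265 km/s.

72.3 km/s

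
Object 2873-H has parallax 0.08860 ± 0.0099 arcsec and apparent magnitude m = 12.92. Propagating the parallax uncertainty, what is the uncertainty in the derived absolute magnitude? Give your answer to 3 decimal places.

M = m − 5 log₁₀ d + 5 = m + 5 log₁₀ p + 5, so ∂M/∂p = 5/(p ln 10).
σ_M = (5/ln 10) · (σ_p/p) = 2.1715 × 0.0099/0.08860 = 2.1715 × 0.11174 = 0.24264.

σ_M = 0.243 mag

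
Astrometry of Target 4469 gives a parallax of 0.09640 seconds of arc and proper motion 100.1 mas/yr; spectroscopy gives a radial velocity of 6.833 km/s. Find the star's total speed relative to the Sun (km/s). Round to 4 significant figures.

d = 1/p = 1/0.09640″ = 10.373 pc.
μ = 100.1 mas/yr = 0.1001 ″/yr.
v_t = 4.740 μ d = 4.740 × 0.1001 × 10.373 = 4.9217 km/s.
v = √(v_r² + v_t²) = √(6.833² + 4.9217²) = √70.913 = 8.421 km/s.

8.421 km/s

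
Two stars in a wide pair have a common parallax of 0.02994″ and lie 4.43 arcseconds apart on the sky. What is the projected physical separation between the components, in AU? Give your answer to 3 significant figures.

d = 1/p = 1/0.02994″ = 33.4 pc.
At distance d (pc), an angle of θ arcsec spans θ·d AU: s = 4.43 × 33.4 = 147.96 AU.

148 AU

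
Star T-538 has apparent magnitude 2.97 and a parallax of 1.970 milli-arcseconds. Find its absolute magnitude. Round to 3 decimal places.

M = -5.558

d = 1/p = 1/0.001970″ = 507.61 pc.
m − M = 5 log₁₀(507.61) − 5 = 13.5277 − 5 = 8.5277.
M = m − (m − M) = 2.97 − 8.5277 = -5.558.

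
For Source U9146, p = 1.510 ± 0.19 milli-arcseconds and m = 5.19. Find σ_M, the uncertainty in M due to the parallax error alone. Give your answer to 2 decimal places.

M = m − 5 log₁₀ d + 5 = m + 5 log₁₀ p + 5, so ∂M/∂p = 5/(p ln 10).
σ_M = (5/ln 10) · (σ_p/p) = 2.1715 × 0.19/1.510 = 2.1715 × 0.12583 = 0.27324.

σ_M = 0.27 mag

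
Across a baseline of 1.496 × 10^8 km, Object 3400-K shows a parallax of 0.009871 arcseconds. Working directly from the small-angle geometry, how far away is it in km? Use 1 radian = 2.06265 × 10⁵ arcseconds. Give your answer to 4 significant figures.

3.126 × 10^15 km

θ = 0.009871″ = 0.009871/206265 = 4.7856 × 10^-8 rad.
d = B/θ = (1.496 × 10^8) / (4.7856 × 10^-8) = 3.1260 × 10^15 km.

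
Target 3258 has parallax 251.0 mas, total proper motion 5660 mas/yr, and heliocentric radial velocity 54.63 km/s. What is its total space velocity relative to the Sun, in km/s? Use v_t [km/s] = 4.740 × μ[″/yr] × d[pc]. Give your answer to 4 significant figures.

120.0 km/s

d = 1/p = 1/0.2510″ = 3.9841 pc.
μ = 5660 mas/yr = 5.660 ″/yr.
v_t = 4.740 μ d = 4.740 × 5.660 × 3.9841 = 106.89 km/s.
v = √(v_r² + v_t²) = √(54.63² + 106.89²) = √14409.9 = 120.04 km/s.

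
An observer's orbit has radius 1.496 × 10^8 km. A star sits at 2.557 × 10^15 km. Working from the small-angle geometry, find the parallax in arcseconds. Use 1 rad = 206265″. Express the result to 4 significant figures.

0.01207 arcsec

θ ≈ B/d = (1.496 × 10^8) / (2.557 × 10^15) = 5.8506 × 10^-8 rad.
In arcseconds: 5.8506 × 10^-8 × 206265 = 0.012068″.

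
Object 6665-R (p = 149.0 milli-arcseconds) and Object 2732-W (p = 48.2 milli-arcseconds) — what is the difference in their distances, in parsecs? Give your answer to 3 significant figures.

d_A = 1/0.1490″ = 6.7114 pc; d_B = 1/0.04820″ = 20.747 pc.
|d_B − d_A| = |20.747 − 6.7114| = 14.036 pc.

14.0 pc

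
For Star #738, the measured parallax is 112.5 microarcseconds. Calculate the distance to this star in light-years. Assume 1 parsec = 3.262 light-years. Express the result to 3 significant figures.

29000 light years

p = 112.5 microarcseconds = 0.0001125 arcsec.
d = 1/p = 1/0.0001125 = 8888.9 pc.
In light-years: 8888.9 × 3.262 = 28996 ly.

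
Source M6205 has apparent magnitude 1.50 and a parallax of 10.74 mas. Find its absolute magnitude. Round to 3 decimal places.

d = 1/p = 1/0.01074″ = 93.11 pc.
m − M = 5 log₁₀(93.11) − 5 = 9.8450 − 5 = 4.8450.
M = m − (m − M) = 1.50 − 4.8450 = -3.345.

M = -3.345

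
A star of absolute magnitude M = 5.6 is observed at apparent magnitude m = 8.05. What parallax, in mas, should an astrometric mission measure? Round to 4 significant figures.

32.36 mas

m − M = 8.05 − 5.6 = 2.45.
d = 10^((m−M)/5 + 1) = 10^1.490 = 30.903 pc.
p = 1/d = 1/30.903 = 0.032359 arcsec = 32.359 mas.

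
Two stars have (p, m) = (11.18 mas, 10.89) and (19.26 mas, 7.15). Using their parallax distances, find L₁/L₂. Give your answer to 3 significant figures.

L₁/L₂ = 0.0947

d₁ = 1/p₁ = 1/0.01118″ = 89.445 pc; d₂ = 1/p₂ = 1/0.01926″ = 51.921 pc.
M₁ = m₁ − 5 log₁₀ d₁ + 5 = 10.89 − 9.7578 + 5 = 6.1322.
M₂ = 7.15 − 8.5767 + 5 = 3.5733.
L₁/L₂ = 10^(0.4(M₂ − M₁)) = 10^(0.4 × (-2.5589)) = 10^(-1.02356) = 0.09472.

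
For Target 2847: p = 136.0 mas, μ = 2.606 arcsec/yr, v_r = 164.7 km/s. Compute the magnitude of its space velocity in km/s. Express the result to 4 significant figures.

d = 1/p = 1/0.1360″ = 7.3529 pc.
v_t = 4.740 μ d = 4.740 × 2.606 × 7.3529 = 90.826 km/s.
v = √(v_r² + v_t²) = √(164.7² + 90.826²) = √35375.5 = 188.08 km/s.

188.1 km/s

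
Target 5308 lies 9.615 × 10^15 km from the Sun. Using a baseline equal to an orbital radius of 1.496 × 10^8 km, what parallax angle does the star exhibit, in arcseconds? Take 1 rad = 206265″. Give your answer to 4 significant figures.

θ ≈ B/d = (1.496 × 10^8) / (9.615 × 10^15) = 1.5559 × 10^-8 rad.
In arcseconds: 1.5559 × 10^-8 × 206265 = 0.0032093″.

0.003209 arcsec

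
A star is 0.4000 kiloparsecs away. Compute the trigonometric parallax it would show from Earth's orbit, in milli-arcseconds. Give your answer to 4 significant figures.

d = 0.4000 kpc = 400 pc.
p = 1/d = 1/400 = 0.0025 arcsec.
= 0.0025 × 1000 = 2.5 mas.

2.500 mas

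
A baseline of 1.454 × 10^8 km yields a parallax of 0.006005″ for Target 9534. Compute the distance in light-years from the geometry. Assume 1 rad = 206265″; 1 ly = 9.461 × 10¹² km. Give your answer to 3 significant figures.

θ = 0.006005″ = 0.006005/206265 = 2.9113 × 10^-8 rad.
d = B/θ = (1.454 × 10^8) / (2.9113 × 10^-8) = 4.9943 × 10^15 km = (4.9943 × 10^15) / (9.461 × 10^12) ly = 527.88 ly.

528 ly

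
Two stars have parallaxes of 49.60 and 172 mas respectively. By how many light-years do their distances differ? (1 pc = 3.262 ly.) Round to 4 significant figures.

d_A = 1/0.04960″ = 20.161 pc; d_B = 1/0.1720″ = 5.814 pc.
|d_B − d_A| = |5.814 − 20.161| = 14.347 pc = 14.347 × 3.262 ly = 46.8 ly.

46.80 ly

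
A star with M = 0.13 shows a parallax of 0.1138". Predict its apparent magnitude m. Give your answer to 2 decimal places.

m = -0.15

d = 1/p = 1/0.1138″ = 8.7873 pc.
m − M = 5 log₁₀ d − 5 = 5 log₁₀(8.7873) − 5 = 4.7193 − 5 = -0.2807.
m = M + (m − M) = 0.13 + (-0.2807) = -0.15.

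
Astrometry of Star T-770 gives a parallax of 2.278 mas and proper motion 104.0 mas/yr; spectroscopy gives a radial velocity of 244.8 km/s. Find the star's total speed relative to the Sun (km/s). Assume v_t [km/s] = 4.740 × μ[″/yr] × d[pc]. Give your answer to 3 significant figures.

d = 1/p = 1/0.002278″ = 438.98 pc.
μ = 104.0 mas/yr = 0.1040 ″/yr.
v_t = 4.740 μ d = 4.740 × 0.1040 × 438.98 = 216.4 km/s.
v = √(v_r² + v_t²) = √(244.8² + 216.4²) = √106756 = 326.74 km/s.

327 km/s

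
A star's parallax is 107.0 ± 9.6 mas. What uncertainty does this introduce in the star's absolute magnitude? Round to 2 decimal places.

σ_M = 0.19 mag

M = m − 5 log₁₀ d + 5 = m + 5 log₁₀ p + 5, so ∂M/∂p = 5/(p ln 10).
σ_M = (5/ln 10) · (σ_p/p) = 2.1715 × 9.6/107.0 = 2.1715 × 0.08972 = 0.19483.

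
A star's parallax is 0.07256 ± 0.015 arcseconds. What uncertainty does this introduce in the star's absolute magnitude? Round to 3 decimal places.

M = m − 5 log₁₀ d + 5 = m + 5 log₁₀ p + 5, so ∂M/∂p = 5/(p ln 10).
σ_M = (5/ln 10) · (σ_p/p) = 2.1715 × 0.015/0.07256 = 2.1715 × 0.20673 = 0.44891.

σ_M = 0.449 mag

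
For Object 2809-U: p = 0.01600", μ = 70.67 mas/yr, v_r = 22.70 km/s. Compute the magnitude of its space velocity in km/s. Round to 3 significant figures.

30.9 km/s

d = 1/p = 1/0.01600″ = 62.5 pc.
μ = 70.67 mas/yr = 0.07067 ″/yr.
v_t = 4.740 μ d = 4.740 × 0.07067 × 62.5 = 20.936 km/s.
v = √(v_r² + v_t²) = √(22.70² + 20.936²) = √953.606 = 30.881 km/s.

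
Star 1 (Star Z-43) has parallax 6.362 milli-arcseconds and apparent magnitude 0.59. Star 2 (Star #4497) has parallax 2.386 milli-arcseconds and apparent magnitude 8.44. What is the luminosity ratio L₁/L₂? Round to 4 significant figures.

d₁ = 1/p₁ = 1/0.006362″ = 157.18 pc; d₂ = 1/p₂ = 1/0.002386″ = 419.11 pc.
M₁ = m₁ − 5 log₁₀ d₁ + 5 = 0.59 − 10.9820 + 5 = -5.3920.
M₂ = 8.44 − 13.1116 + 5 = 0.3284.
L₁/L₂ = 10^(0.4(M₂ − M₁)) = 10^(0.4 × 5.7204) = 10^2.28816 = 194.16.

L₁/L₂ = 194.2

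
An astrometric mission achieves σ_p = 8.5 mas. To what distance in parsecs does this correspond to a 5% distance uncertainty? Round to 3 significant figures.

5.88 pc

σ_d/d = σ_p/p, so the condition is σ_p/p ≤ 0.05, i.e. p ≥ σ_p/0.05.
p_min = 8.5/0.05 = 170 mas = 0.17 arcsec.
d_max = 1/p_min = 1/0.17 = 5.8824 pc.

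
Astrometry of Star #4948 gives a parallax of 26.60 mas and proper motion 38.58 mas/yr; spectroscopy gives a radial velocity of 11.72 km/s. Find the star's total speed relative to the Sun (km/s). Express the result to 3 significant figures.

d = 1/p = 1/0.02660″ = 37.594 pc.
μ = 38.58 mas/yr = 0.03858 ″/yr.
v_t = 4.740 μ d = 4.740 × 0.03858 × 37.594 = 6.8748 km/s.
v = √(v_r² + v_t²) = √(11.72² + 6.8748²) = √184.621 = 13.588 km/s.

13.6 km/s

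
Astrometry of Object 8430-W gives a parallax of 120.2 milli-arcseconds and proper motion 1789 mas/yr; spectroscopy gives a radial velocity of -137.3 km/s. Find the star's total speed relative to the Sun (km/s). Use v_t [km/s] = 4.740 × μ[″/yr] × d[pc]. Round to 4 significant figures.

154.4 km/s

d = 1/p = 1/0.1202″ = 8.3195 pc.
μ = 1789 mas/yr = 1.789 ″/yr.
v_t = 4.740 μ d = 4.740 × 1.789 × 8.3195 = 70.548 km/s.
v = √(v_r² + v_t²) = √((-137.3)² + 70.548²) = √23828.3 = 154.36 km/s.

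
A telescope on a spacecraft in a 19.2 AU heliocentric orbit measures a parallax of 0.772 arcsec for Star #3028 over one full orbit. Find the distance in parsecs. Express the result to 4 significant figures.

24.87 pc

With baseline B (in AU) and parallax p (in arcsec), d = B/p parsecs.
d = 19.2 / 0.772 = 24.87 pc.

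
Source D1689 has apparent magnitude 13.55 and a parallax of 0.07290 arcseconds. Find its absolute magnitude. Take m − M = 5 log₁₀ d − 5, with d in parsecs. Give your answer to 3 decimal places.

M = 12.864

d = 1/p = 1/0.07290″ = 13.717 pc.
m − M = 5 log₁₀(13.717) − 5 = 5.6863 − 5 = 0.6863.
M = m − (m − M) = 13.55 − 0.6863 = 12.864.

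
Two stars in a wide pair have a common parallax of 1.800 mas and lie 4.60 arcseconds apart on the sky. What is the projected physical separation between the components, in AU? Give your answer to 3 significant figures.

d = 1/p = 1/0.001800″ = 555.56 pc.
At distance d (pc), an angle of θ arcsec spans θ·d AU: s = 4.60 × 555.56 = 2555.6 AU.

2560 AU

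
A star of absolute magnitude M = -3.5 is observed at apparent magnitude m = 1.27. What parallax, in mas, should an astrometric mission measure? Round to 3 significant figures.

11.1 mas

m − M = 1.27 − (-3.5) = 4.77.
d = 10^((m−M)/5 + 1) = 10^1.954 = 89.95 pc.
p = 1/d = 1/89.95 = 0.011117 arcsec = 11.117 mas.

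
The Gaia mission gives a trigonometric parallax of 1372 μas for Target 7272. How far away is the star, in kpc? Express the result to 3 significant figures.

p = 1372 μas = 0.001372 arcsec.
d = 1/p = 1/0.001372 = 728.86 pc.
= 0.72886 kpc.

0.729 kpc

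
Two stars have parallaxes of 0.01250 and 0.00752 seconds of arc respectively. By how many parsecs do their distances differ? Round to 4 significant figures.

d_A = 1/0.01250″ = 80 pc; d_B = 1/0.007520″ = 132.98 pc.
|d_B − d_A| = |132.98 − 80| = 52.98 pc.

52.98 pc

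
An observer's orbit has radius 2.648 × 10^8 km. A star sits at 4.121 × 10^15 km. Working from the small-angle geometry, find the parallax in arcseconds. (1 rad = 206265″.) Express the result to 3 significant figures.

θ ≈ B/d = (2.648 × 10^8) / (4.121 × 10^15) = 6.4256 × 10^-8 rad.
In arcseconds: 6.4256 × 10^-8 × 206265 = 0.013254″.

0.0133 arcsec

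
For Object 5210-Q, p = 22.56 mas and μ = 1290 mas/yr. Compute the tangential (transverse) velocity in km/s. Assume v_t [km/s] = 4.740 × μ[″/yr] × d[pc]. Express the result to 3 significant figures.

271 km/s

d = 1/p = 1/0.02256″ = 44.326 pc.
μ = 1290 mas/yr = 1.29 ″/yr.
v_t = 4.74 × μ × d = 4.74 × 1.29 × 44.326 = 271.04 km/s.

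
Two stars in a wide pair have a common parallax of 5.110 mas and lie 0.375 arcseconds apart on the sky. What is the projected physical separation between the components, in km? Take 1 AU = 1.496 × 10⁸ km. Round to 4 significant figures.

1.098 × 10^10 km

d = 1/p = 1/0.005110″ = 195.69 pc.
At distance d (pc), an angle of θ arcsec spans θ·d AU: s = 0.375 × 195.69 = 73.384 AU.
= 73.384 × 1.496 × 10⁸ km = 1.0978 × 10^10 km.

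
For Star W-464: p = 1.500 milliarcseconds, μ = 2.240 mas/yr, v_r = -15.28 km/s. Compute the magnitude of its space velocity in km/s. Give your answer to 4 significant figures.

d = 1/p = 1/0.001500″ = 666.67 pc.
μ = 2.240 mas/yr = 0.002240 ″/yr.
v_t = 4.740 μ d = 4.740 × 0.002240 × 666.67 = 7.0784 km/s.
v = √(v_r² + v_t²) = √((-15.28)² + 7.0784²) = √283.582 = 16.84 km/s.

16.84 km/s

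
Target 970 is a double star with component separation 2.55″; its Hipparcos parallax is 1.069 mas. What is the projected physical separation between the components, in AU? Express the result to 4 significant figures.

2385 AU

d = 1/p = 1/0.001069″ = 935.45 pc.
At distance d (pc), an angle of θ arcsec spans θ·d AU: s = 2.55 × 935.45 = 2385.4 AU.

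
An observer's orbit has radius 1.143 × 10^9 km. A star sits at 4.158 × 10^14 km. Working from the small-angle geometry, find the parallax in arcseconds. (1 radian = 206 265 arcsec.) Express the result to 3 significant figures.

0.567 arcsec

θ ≈ B/d = (1.143 × 10^9) / (4.158 × 10^14) = 2.7489 × 10^-6 rad.
In arcseconds: 2.7489 × 10^-6 × 206265 = 0.567″.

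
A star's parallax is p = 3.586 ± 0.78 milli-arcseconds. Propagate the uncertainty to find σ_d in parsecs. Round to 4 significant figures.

60.66 pc

d = 1/p, so σ_d = σ_p / p².
σ_d = 0.000780 / (0.003586)² = 0.000780 / 0.000012859 = 60.658 pc.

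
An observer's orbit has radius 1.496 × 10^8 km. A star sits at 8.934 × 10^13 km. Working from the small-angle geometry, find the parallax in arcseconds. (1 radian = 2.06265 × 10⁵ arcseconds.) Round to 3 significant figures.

θ ≈ B/d = (1.496 × 10^8) / (8.934 × 10^13) = 1.6745 × 10^-6 rad.
In arcseconds: 1.6745 × 10^-6 × 206265 = 0.34539″.

0.345 arcsec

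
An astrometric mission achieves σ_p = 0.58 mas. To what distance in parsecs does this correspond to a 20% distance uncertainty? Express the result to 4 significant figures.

344.8 pc

σ_d/d = σ_p/p, so the condition is σ_p/p ≤ 0.20, i.e. p ≥ σ_p/0.20.
p_min = 0.58/0.20 = 2.9 mas = 0.0029 arcsec.
d_max = 1/p_min = 1/0.0029 = 344.83 pc.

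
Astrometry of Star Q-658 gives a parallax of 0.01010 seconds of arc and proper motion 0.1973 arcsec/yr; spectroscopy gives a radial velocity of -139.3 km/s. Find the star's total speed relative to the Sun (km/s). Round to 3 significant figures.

d = 1/p = 1/0.01010″ = 99.01 pc.
v_t = 4.740 μ d = 4.740 × 0.1973 × 99.01 = 92.594 km/s.
v = √(v_r² + v_t²) = √((-139.3)² + 92.594²) = √27978.1 = 167.27 km/s.

167 km/s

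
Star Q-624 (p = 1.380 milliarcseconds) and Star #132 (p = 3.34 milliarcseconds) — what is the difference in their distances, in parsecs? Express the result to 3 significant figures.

d_A = 1/0.001380″ = 724.64 pc; d_B = 1/0.003340″ = 299.4 pc.
|d_B − d_A| = |299.4 − 724.64| = 425.24 pc.

425 pc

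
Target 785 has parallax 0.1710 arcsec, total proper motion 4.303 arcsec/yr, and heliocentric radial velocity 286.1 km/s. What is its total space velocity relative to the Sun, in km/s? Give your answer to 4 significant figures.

d = 1/p = 1/0.1710″ = 5.848 pc.
v_t = 4.740 μ d = 4.740 × 4.303 × 5.848 = 119.28 km/s.
v = √(v_r² + v_t²) = √(286.1² + 119.28²) = √96080.9 = 309.97 km/s.

310.0 km/s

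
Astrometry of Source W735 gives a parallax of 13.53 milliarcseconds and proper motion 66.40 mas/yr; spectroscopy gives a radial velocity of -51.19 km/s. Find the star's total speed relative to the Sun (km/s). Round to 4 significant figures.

56.23 km/s

d = 1/p = 1/0.01353″ = 73.91 pc.
μ = 66.40 mas/yr = 0.06640 ″/yr.
v_t = 4.740 μ d = 4.740 × 0.06640 × 73.91 = 23.262 km/s.
v = √(v_r² + v_t²) = √((-51.19)² + 23.262²) = √3161.54 = 56.228 km/s.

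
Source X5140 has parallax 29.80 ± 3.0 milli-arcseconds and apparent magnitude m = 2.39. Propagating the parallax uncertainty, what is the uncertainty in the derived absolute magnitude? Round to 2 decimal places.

σ_M = 0.22 mag

M = m − 5 log₁₀ d + 5 = m + 5 log₁₀ p + 5, so ∂M/∂p = 5/(p ln 10).
σ_M = (5/ln 10) · (σ_p/p) = 2.1715 × 3.0/29.80 = 2.1715 × 0.10067 = 0.2186.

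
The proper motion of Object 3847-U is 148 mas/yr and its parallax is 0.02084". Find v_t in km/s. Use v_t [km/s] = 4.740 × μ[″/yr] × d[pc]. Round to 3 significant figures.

33.7 km/s

d = 1/p = 1/0.02084″ = 47.985 pc.
μ = 148 mas/yr = 0.148 ″/yr.
v_t = 4.74 × μ × d = 4.74 × 0.148 × 47.985 = 33.662 km/s.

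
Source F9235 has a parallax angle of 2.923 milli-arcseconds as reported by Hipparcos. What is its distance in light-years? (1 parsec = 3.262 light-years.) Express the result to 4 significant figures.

p = 2.923 milli-arcseconds = 0.002923 arcsec.
d = 1/p = 1/0.002923 = 342.11 pc.
In light-years: 342.11 × 3.262 = 1116 ly.

1116 light years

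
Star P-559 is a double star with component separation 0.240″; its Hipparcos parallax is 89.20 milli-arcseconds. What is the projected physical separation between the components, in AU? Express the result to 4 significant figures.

2.691 AU

d = 1/p = 1/0.08920″ = 11.211 pc.
At distance d (pc), an angle of θ arcsec spans θ·d AU: s = 0.240 × 11.211 = 2.6906 AU.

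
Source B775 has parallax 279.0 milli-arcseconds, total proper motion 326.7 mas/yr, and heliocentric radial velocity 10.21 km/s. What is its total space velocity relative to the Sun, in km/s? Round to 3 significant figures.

d = 1/p = 1/0.2790″ = 3.5842 pc.
μ = 326.7 mas/yr = 0.3267 ″/yr.
v_t = 4.740 μ d = 4.740 × 0.3267 × 3.5842 = 5.5503 km/s.
v = √(v_r² + v_t²) = √(10.21² + 5.5503²) = √135.05 = 11.621 km/s.

11.6 km/s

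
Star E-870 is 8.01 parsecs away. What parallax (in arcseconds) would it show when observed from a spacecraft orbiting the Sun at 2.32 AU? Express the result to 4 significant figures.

0.2896 arcsec

p (arcsec) = B (AU) / d (pc).
p = 2.32 / 8.01 = 0.28964 arcsec.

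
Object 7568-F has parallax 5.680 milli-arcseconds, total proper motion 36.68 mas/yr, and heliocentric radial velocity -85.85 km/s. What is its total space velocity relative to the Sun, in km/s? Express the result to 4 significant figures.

d = 1/p = 1/0.005680″ = 176.06 pc.
μ = 36.68 mas/yr = 0.03668 ″/yr.
v_t = 4.740 μ d = 4.740 × 0.03668 × 176.06 = 30.61 km/s.
v = √(v_r² + v_t²) = √((-85.85)² + 30.61²) = √8307.19 = 91.144 km/s.

91.14 km/s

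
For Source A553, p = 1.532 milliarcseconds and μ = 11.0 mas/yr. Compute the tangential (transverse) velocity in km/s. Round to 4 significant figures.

34.03 km/s

d = 1/p = 1/0.001532″ = 652.74 pc.
μ = 11.0 mas/yr = 0.0110 ″/yr.
v_t = 4.74 × μ × d = 4.74 × 0.0110 × 652.74 = 34.034 km/s.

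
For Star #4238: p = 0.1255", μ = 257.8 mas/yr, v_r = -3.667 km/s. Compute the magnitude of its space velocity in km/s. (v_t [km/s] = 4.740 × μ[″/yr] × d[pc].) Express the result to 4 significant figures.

10.40 km/s

d = 1/p = 1/0.1255″ = 7.9681 pc.
μ = 257.8 mas/yr = 0.2578 ″/yr.
v_t = 4.740 μ d = 4.740 × 0.2578 × 7.9681 = 9.7368 km/s.
v = √(v_r² + v_t²) = √((-3.667)² + 9.7368²) = √108.252 = 10.404 km/s.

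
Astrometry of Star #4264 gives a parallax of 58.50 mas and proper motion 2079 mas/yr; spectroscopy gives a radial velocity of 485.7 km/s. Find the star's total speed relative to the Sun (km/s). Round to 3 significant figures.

514 km/s

d = 1/p = 1/0.05850″ = 17.094 pc.
μ = 2079 mas/yr = 2.079 ″/yr.
v_t = 4.740 μ d = 4.740 × 2.079 × 17.094 = 168.45 km/s.
v = √(v_r² + v_t²) = √(485.7² + 168.45²) = √264280 = 514.08 km/s.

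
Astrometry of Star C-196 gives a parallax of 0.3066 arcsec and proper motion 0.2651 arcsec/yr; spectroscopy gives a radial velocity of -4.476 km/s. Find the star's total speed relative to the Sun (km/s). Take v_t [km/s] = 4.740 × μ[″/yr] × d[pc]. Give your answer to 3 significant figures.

d = 1/p = 1/0.3066″ = 3.2616 pc.
v_t = 4.740 μ d = 4.740 × 0.2651 × 3.2616 = 4.0984 km/s.
v = √(v_r² + v_t²) = √((-4.476)² + 4.0984²) = √36.8315 = 6.0689 km/s.

6.07 km/s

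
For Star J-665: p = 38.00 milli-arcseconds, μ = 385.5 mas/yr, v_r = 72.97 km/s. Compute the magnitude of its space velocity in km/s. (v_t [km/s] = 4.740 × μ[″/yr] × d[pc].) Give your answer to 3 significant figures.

87.4 km/s

d = 1/p = 1/0.03800″ = 26.316 pc.
μ = 385.5 mas/yr = 0.3855 ″/yr.
v_t = 4.740 μ d = 4.740 × 0.3855 × 26.316 = 48.086 km/s.
v = √(v_r² + v_t²) = √(72.97² + 48.086²) = √7636.88 = 87.389 km/s.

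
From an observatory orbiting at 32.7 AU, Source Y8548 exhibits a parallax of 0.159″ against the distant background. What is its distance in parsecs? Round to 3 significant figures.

206 pc

With baseline B (in AU) and parallax p (in arcsec), d = B/p parsecs.
d = 32.7 / 0.159 = 205.66 pc.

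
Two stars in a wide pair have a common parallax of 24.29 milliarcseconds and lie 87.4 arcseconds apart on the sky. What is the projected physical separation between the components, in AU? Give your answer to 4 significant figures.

d = 1/p = 1/0.02429″ = 41.169 pc.
At distance d (pc), an angle of θ arcsec spans θ·d AU: s = 87.4 × 41.169 = 3598.2 AU.

3598 AU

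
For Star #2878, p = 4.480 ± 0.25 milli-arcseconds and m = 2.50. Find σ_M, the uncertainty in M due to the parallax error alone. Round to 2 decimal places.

σ_M = 0.12 mag

M = m − 5 log₁₀ d + 5 = m + 5 log₁₀ p + 5, so ∂M/∂p = 5/(p ln 10).
σ_M = (5/ln 10) · (σ_p/p) = 2.1715 × 0.25/4.480 = 2.1715 × 0.055804 = 0.12118.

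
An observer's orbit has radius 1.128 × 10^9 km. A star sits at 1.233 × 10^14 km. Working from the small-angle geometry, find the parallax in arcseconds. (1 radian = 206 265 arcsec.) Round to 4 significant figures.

θ ≈ B/d = (1.128 × 10^9) / (1.233 × 10^14) = 9.1484 × 10^-6 rad.
In arcseconds: 9.1484 × 10^-6 × 206265 = 1.887″.

1.887 arcsec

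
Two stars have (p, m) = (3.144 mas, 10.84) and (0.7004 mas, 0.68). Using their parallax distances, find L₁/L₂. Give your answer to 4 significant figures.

L₁/L₂ = 4.283 × 10^-6

d₁ = 1/p₁ = 1/0.003144″ = 318.07 pc; d₂ = 1/p₂ = 1/0.0007004″ = 1427.8 pc.
M₁ = m₁ − 5 log₁₀ d₁ + 5 = 10.84 − 12.5126 + 5 = 3.3274.
M₂ = 0.68 − 15.7733 + 5 = -10.0933.
L₁/L₂ = 10^(0.4(M₂ − M₁)) = 10^(0.4 × (-13.4207)) = 10^(-5.36828) = 0.0000042827.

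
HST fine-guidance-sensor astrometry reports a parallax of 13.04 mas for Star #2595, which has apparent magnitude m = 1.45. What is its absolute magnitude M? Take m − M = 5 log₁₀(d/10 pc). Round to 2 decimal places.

M = -2.97

d = 1/p = 1/0.01304″ = 76.687 pc.
m − M = 5 log₁₀(76.687) − 5 = 9.4236 − 5 = 4.4236.
M = m − (m − M) = 1.45 − 4.4236 = -2.97.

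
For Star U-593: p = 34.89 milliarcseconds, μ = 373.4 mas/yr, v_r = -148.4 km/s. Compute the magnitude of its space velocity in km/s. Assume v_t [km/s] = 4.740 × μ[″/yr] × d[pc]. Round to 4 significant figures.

156.8 km/s

d = 1/p = 1/0.03489″ = 28.662 pc.
μ = 373.4 mas/yr = 0.3734 ″/yr.
v_t = 4.740 μ d = 4.740 × 0.3734 × 28.662 = 50.729 km/s.
v = √(v_r² + v_t²) = √((-148.4)² + 50.729²) = √24596 = 156.83 km/s.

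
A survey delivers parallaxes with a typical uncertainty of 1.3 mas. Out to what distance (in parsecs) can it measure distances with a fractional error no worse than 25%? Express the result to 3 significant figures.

σ_d/d = σ_p/p, so the condition is σ_p/p ≤ 0.25, i.e. p ≥ σ_p/0.25.
p_min = 1.3/0.25 = 5.2 mas = 0.0052 arcsec.
d_max = 1/p_min = 1/0.0052 = 192.31 pc.

192 pc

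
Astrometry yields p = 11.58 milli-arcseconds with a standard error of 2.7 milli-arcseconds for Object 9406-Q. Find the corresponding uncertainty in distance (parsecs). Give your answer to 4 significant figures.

20.13 pc

d = 1/p, so σ_d = σ_p / p².
σ_d = 0.00270 / (0.01158)² = 0.00270 / 0.0001341 = 20.134 pc.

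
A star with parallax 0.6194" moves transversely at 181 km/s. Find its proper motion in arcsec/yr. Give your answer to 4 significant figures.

d = 1/p = 1/0.6194″ = 1.6145 pc.
μ = v_t / (4.74 d) = 181 / (4.74 × 1.6145) = 181 / 7.6527 = 23.652 ″/yr.

23.65 arcsec/yr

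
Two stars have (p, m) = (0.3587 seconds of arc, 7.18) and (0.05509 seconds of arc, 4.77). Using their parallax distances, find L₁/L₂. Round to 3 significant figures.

L₁/L₂ = 0.00256

d₁ = 1/p₁ = 1/0.3587″ = 2.7878 pc; d₂ = 1/p₂ = 1/0.05509″ = 18.152 pc.
M₁ = m₁ − 5 log₁₀ d₁ + 5 = 7.18 − 2.2263 + 5 = 9.9537.
M₂ = 4.77 − 6.2946 + 5 = 3.4754.
L₁/L₂ = 10^(0.4(M₂ − M₁)) = 10^(0.4 × (-6.4783)) = 10^(-2.59132) = 0.0025626.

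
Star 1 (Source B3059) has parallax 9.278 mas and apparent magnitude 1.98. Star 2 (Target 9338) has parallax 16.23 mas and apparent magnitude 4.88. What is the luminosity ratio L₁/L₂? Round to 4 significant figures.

d₁ = 1/p₁ = 1/0.009278″ = 107.78 pc; d₂ = 1/p₂ = 1/0.01623″ = 61.614 pc.
M₁ = m₁ − 5 log₁₀ d₁ + 5 = 1.98 − 10.1627 + 5 = -3.1827.
M₂ = 4.88 − 8.9484 + 5 = 0.9316.
L₁/L₂ = 10^(0.4(M₂ − M₁)) = 10^(0.4 × 4.1143) = 10^1.64572 = 44.23.

L₁/L₂ = 44.23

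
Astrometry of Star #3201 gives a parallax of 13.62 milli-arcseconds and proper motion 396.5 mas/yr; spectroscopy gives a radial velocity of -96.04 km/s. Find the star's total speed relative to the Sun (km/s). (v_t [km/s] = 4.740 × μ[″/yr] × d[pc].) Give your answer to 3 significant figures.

168 km/s

d = 1/p = 1/0.01362″ = 73.421 pc.
μ = 396.5 mas/yr = 0.3965 ″/yr.
v_t = 4.740 μ d = 4.740 × 0.3965 × 73.421 = 137.99 km/s.
v = √(v_r² + v_t²) = √((-96.04)² + 137.99²) = √28264.9 = 168.12 km/s.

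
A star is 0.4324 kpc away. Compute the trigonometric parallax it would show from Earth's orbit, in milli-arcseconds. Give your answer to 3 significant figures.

2.31 mas

d = 0.4324 kpc = 432.4 pc.
p = 1/d = 1/432.4 = 0.0023127 arcsec.
= 0.0023127 × 1000 = 2.3127 mas.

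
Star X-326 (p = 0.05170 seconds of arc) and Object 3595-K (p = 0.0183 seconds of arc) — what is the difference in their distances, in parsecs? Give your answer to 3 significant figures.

d_A = 1/0.05170″ = 19.342 pc; d_B = 1/0.01830″ = 54.645 pc.
|d_B − d_A| = |54.645 − 19.342| = 35.303 pc.

35.3 pc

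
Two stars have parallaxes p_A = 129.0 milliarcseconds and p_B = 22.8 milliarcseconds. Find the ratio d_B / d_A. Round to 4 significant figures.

Since d = 1/p, d_B/d_A = p_A/p_B.
= 129.0 / 22.8 = 5.6579.

5.658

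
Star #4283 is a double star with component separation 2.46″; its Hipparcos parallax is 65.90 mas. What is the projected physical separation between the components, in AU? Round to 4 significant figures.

d = 1/p = 1/0.06590″ = 15.175 pc.
At distance d (pc), an angle of θ arcsec spans θ·d AU: s = 2.46 × 15.175 = 37.331 AU.

37.33 AU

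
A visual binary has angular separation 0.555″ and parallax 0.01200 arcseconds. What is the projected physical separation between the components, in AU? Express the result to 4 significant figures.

d = 1/p = 1/0.01200″ = 83.333 pc.
At distance d (pc), an angle of θ arcsec spans θ·d AU: s = 0.555 × 83.333 = 46.25 AU.

46.25 AU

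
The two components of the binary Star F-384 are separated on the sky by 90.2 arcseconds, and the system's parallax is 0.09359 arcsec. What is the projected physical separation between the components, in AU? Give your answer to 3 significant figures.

d = 1/p = 1/0.09359″ = 10.685 pc.
At distance d (pc), an angle of θ arcsec spans θ·d AU: s = 90.2 × 10.685 = 963.79 AU.

964 AU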